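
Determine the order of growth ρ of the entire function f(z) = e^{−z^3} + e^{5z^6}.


Each summand is entire of order 3 and 6 respectively (as in the single-exponential case). The order of a sum is at most the max of the orders, so ρ ≤ 6. For the lower bound: on |z|=r choose arg z so that 5z^6 is real positive; then |e^{5z^6}| = e^{5r^6} while |e^{-1z^3}| ≤ e^{1r^3} = o(e^{5r^6}). So |f| ≥ e^{5r^6}(1 − o(1)) and ρ ≥ 6. Hence ρ = max(3, 6) = 6.
Therefore ρ = 6.

Order ρ = 6.


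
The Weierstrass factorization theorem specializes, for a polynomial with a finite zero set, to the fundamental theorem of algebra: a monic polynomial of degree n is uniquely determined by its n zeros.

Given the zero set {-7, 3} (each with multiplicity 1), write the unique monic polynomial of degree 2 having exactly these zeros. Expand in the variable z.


The polynomial is p(z) = ∏_{α ∈ S} (z − α), where S = {-7, 3}.
Expanding the product yields: p(z) = z^2 + 4·z -21.
The resulting polynomial has degree 2 and real coefficients as required.

p(z) = z^2 + 4·z -21.


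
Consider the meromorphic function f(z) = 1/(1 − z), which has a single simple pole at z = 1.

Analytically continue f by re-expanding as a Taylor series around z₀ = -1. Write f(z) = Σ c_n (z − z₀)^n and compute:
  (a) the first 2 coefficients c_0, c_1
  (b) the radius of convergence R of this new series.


Let w = z − z₀, so z = z₀ + w.
Then 1 − z = 1 − (z₀ + w) = (1 − z₀) − w = 2 − w.
f(z) = 1/(2 − w) = (1/(2)) · 1/(1 − w/(2)) = Σ_{n≥0} w^n / (2)^(n+1).
So c_n = 1/(2)^(n+1):
  c_0 = 1/(2)^1 = 1/2.
  c_1 = 1/(2)^2 = 1/4.
The series is valid for |w/d| < 1, i.e. |z − z₀| < |d|.
Radius of convergence: R = |1 − z₀| = |2| = 2 (distance from z₀ to the singularity z = 1).

c_0 = 1/2, c_1 = 1/4; R = 2.


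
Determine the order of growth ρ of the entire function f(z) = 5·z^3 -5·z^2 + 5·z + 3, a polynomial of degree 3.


|f(z)| ≤ Σ|c_k|·r^k = O(r^3) as r → ∞. Polynomial growth is O(e^{r^ε}) for every ε > 0 (since r^3/e^{r^ε} → 0), so ρ ≤ ε for all ε > 0, i.e. ρ = 0. Every nonconstant polynomial has order 0.
Therefore ρ = 0.

Order ρ = 0.


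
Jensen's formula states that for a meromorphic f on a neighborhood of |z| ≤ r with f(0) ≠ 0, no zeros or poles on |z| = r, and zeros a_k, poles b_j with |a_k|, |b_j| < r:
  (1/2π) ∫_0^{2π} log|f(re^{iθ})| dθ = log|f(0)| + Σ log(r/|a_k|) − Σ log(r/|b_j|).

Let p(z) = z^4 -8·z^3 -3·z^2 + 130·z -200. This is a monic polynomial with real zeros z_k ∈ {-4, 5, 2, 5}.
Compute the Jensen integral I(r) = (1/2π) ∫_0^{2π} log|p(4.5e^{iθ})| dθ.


Zeros: -4, 2, 5, 5; r = 4.5.
Inside |z| < r: -4, 2. Outside (|z| ≥ r): 5, 5.
p(0) = -200, so log|p(0)| = log(200) = 5.2983.
Apply Jensen: I(r) = log|p(0)| + Σ_k log(r/|z_k|), summed over zeros inside |z| < r.
  log(r/|z_k|) for z_k = -4: log(4.5/4) = 0.1178
  log(r/|z_k|) for z_k = 2: log(4.5/2) = 0.8109
  Outside zeros (5, 5) contribute nothing to the Jensen sum.
Sum over inside zeros: 0.9287.
I(r) = log|p(0)| + (inside sum) = 5.2983 + 0.9287 = 6.2270.
Note: since some zeros are outside |z| ≤ r, the simplified n·log(r) form does NOT apply — only the inside zeros contribute.

I(r) ≈ 6.2270.


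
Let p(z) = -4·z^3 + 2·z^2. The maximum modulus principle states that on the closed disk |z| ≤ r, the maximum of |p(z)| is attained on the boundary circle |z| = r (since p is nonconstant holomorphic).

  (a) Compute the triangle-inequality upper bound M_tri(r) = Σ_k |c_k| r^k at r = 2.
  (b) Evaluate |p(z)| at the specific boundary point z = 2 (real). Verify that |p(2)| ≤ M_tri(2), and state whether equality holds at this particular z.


Coefficients: c_0 = 0, c_1 = 0, c_2 = 2, c_3 = -4. Radius r = 2.
Part (a). Triangle bound: M_tri(r) = Σ_k |c_k| r^k
  = |0|·2^0 + |0|·2^1 + |2|·2^2 + |-4|·2^3
  = 0 + 0 + 8 + 32 = 40.
This bounds M(r) := max_{|z|=r} |p(z)| from above; equality holds iff all terms c_k z^k can be made to align in phase at a single z on |z|=r.
Part (b). At z = 2 (real, on the circle |z| = r):
  p(2) = (0)·2^0 + (0)·2^1 + (2)·2^2 + (-4)·2^3 = -24.
  |p(2)| = 24.
Check: |p(2)| = 24 ≤ 40 = M_tri(2). ✓ Equality does not hold at z = 2 (the coefficients have mixed signs, so the terms do not all align in phase there).

M_tri(2) = 40; |p(2)| = 24; equality at z=2: no.


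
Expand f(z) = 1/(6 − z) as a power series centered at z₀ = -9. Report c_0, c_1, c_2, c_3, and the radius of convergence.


Let w = z − z₀, so z = z₀ + w.
Then 6 − z = 6 − (z₀ + w) = (6 − z₀) − w = 15 − w.
f(z) = 1/(15 − w) = (1/(15)) · 1/(1 − w/(15)) = Σ_{n≥0} w^n / (15)^(n+1).
So c_n = 1/(15)^(n+1):
  c_0 = 1/(15)^1 = 1/15.
  c_1 = 1/(15)^2 = 1/225.
  c_2 = 1/(15)^3 = 1/3375.
  c_3 = 1/(15)^4 = 1/50625.
The series is valid for |w/d| < 1, i.e. |z − z₀| < |d|.
Radius of convergence: R = |6 − z₀| = |15| = 15 (distance from z₀ to the singularity z = 6).

c_0 = 1/15, c_1 = 1/225, c_2 = 1/3375, c_3 = 1/50625; R = 15.


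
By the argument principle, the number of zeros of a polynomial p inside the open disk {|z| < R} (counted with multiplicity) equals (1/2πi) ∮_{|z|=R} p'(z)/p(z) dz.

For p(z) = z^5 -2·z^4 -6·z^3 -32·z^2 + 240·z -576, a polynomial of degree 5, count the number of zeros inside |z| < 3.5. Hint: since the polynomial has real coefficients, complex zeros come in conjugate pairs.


The zeros of p are: (-3 + 3i), (-3 - 3i), (2 + 2i), (2 - 2i), 4.
Their magnitudes are: 4.243, 4.243, 2.828, 2.828, 4.
Zeros with |z| < R = 3.5: (2 + 2i), (2 - 2i).
Count = 2.
By the argument principle, (1/2πi) ∮_{|z|=R} p'(z)/p(z) dz equals exactly this count.

Number of zeros inside |z| < 3.5: 2.


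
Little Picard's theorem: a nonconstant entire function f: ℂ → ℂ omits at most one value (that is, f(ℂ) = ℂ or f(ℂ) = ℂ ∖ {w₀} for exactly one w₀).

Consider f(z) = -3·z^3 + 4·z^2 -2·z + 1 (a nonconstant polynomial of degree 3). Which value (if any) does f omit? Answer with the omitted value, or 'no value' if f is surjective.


Little Picard bounds the complement of f(ℂ) to at most one point.
For every w ∈ ℂ, the equation p(z) − w = 0 is a nonconstant polynomial in z and hence has at least one root by the fundamental theorem of algebra. So p is surjective onto ℂ, omitting no value.

Omitted value: no value.


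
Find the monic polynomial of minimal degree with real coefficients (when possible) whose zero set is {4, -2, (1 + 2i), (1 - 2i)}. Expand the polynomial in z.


The polynomial is p(z) = ∏_{α ∈ S} (z − α), where S = {4, -2, (1 + 2i), (1 - 2i)}.
Expanding the product yields: p(z) = z^4 -4·z^3 + z^2 + 6·z -40.
Note conjugate pairs combine to real quadratics: (z − (1+2i))(z − (1−2i)) = z² − 2z + 5.
The resulting polynomial has degree 4 and real coefficients as required.

p(z) = z^4 -4·z^3 + z^2 + 6·z -40.


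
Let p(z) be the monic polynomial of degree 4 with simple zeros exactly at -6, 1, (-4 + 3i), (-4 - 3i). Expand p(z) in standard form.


The polynomial is p(z) = ∏_{α ∈ S} (z − α), where S = {-6, 1, (-4 + 3i), (-4 - 3i)}.
Expanding the product yields: p(z) = z^4 + 13·z^3 + 59·z^2 + 77·z -150.
Note conjugate pairs combine to real quadratics: (z − (-4+3i))(z − (-4−3i)) = z² + 8z + 25.
The resulting polynomial has degree 4 and real coefficients as required.

p(z) = z^4 + 13·z^3 + 59·z^2 + 77·z -150.


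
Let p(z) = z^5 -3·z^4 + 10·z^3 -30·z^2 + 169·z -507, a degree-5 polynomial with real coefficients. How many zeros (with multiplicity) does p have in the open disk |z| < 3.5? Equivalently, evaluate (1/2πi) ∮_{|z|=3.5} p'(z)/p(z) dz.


The zeros of p are: 3, (2 + 3i), (2 - 3i), (-2 + 3i), (-2 - 3i).
Their magnitudes are: 3, 3.606, 3.606, 3.606, 3.606.
Zeros with |z| < R = 3.5: 3.
Count = 1.
By the argument principle, (1/2πi) ∮_{|z|=R} p'(z)/p(z) dz equals exactly this count.

Number of zeros inside |z| < 3.5: 1.


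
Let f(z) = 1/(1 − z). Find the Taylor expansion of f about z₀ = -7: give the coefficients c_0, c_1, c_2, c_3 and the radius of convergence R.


Let w = z − z₀, so z = z₀ + w.
Then 1 − z = 1 − (z₀ + w) = (1 − z₀) − w = 8 − w.
f(z) = 1/(8 − w) = (1/(8)) · 1/(1 − w/(8)) = Σ_{n≥0} w^n / (8)^(n+1).
So c_n = 1/(8)^(n+1):
  c_0 = 1/(8)^1 = 1/8.
  c_1 = 1/(8)^2 = 1/64.
  c_2 = 1/(8)^3 = 1/512.
  c_3 = 1/(8)^4 = 1/4096.
The series is valid for |w/d| < 1, i.e. |z − z₀| < |d|.
Radius of convergence: R = |1 − z₀| = |8| = 8 (distance from z₀ to the singularity z = 1).

c_0 = 1/8, c_1 = 1/64, c_2 = 1/512, c_3 = 1/4096; R = 8.


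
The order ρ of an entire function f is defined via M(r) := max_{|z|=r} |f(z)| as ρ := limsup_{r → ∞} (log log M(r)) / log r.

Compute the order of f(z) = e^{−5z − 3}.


|e^{−5z − 3}| = e^{Re(-5·z) + -3} ≤ e^{5|z|^1 + -3} = e^{5r^1 + -3} on |z| = r, so ρ ≤ 1. Choosing z on |z|=r so that -5·z is real positive (always possible by picking arg z appropriately) gives |f(z)| = e^{5r^1 + -3}, matching the bound. The additive constant -3 does not affect log log M(r) ~ 1·log r. Hence ρ = 1.
Therefore ρ = 1.

Order ρ = 1.


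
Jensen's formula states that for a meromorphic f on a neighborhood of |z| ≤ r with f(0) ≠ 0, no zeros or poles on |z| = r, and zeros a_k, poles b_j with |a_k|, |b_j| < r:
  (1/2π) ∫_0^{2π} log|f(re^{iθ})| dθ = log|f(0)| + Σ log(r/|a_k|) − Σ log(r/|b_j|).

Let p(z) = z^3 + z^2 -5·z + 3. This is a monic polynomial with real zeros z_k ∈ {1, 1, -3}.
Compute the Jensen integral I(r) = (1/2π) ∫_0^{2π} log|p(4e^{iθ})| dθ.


Zeros: -3, 1, 1; r = 4.
Inside |z| < r: -3, 1, 1. Outside (|z| ≥ r): ∅.
p(0) = 3, so log|p(0)| = log(3) = 1.0986.
Apply Jensen: I(r) = log|p(0)| + Σ_k log(r/|z_k|), summed over zeros inside |z| < r.
  log(r/|z_k|) for z_k = 1: log(4/1) = 1.3863
  log(r/|z_k|) for z_k = 1: log(4/1) = 1.3863
  log(r/|z_k|) for z_k = -3: log(4/3) = 0.2877
Sum over inside zeros: 3.0603.
I(r) = log|p(0)| + (inside sum) = 1.0986 + 3.0603 = 4.1589.
Closed form (all zeros inside, monic): I(r) = n·log(r) = 3·log(4) = 4.1589. ✓

I(r) ≈ 4.1589.


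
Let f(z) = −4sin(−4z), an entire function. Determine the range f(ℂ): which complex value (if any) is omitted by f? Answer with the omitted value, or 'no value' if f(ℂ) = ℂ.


Little Picard bounds the complement of f(ℂ) to at most one point.
sin is entire and surjective onto ℂ: for every w ∈ ℂ, sin(ζ) = w has a solution ζ ∈ ℂ (e.g., via the complex inverse arcsin). With ζ = −4z this gives z = ζ/(-4). Then -4·sin(−4z) takes every value in -4·ℂ = ℂ, and adding 0 is a bijection of ℂ. So f is surjective and omits no value. (Note: only on the real line is sin bounded by [−1, 1].)

Omitted value: no value.


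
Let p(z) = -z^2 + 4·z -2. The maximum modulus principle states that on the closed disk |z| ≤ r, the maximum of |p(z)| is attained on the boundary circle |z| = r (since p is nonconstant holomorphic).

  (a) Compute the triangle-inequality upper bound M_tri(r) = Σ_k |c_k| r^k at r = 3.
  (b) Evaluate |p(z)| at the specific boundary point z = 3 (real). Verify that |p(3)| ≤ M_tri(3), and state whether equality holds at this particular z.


Coefficients: c_0 = -2, c_1 = 4, c_2 = -1. Radius r = 3.
Part (a). Triangle bound: M_tri(r) = Σ_k |c_k| r^k
  = |-2|·3^0 + |4|·3^1 + |-1|·3^2
  = 2 + 12 + 9 = 23.
This bounds M(r) := max_{|z|=r} |p(z)| from above; equality holds iff all terms c_k z^k can be made to align in phase at a single z on |z|=r.
Part (b). At z = 3 (real, on the circle |z| = r):
  p(3) = (-2)·3^0 + (4)·3^1 + (-1)·3^2 = 1.
  |p(3)| = 1.
Check: |p(3)| = 1 ≤ 23 = M_tri(3). ✓ Equality does not hold at z = 3 (the coefficients have mixed signs, so the terms do not all align in phase there).

M_tri(3) = 23; |p(3)| = 1; equality at z=3: no.


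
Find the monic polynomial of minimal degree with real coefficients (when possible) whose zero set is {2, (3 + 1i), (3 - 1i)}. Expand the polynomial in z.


The polynomial is p(z) = ∏_{α ∈ S} (z − α), where S = {2, (3 + 1i), (3 - 1i)}.
Expanding the product yields: p(z) = z^3 -8·z^2 + 22·z -20.
Note conjugate pairs combine to real quadratics: (z − (3+1i))(z − (3−1i)) = z² − 6z + 10.
The resulting polynomial has degree 3 and real coefficients as required.

p(z) = z^3 -8·z^2 + 22·z -20.


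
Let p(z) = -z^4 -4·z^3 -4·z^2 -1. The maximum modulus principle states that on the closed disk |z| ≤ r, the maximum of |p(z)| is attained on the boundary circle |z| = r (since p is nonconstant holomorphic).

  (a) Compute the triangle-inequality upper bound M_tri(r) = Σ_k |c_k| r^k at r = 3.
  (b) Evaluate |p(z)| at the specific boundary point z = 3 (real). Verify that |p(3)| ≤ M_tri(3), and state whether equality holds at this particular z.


Coefficients: c_0 = -1, c_1 = 0, c_2 = -4, c_3 = -4, c_4 = -1. Radius r = 3.
Part (a). Triangle bound: M_tri(r) = Σ_k |c_k| r^k
  = |-1|·3^0 + |0|·3^1 + |-4|·3^2 + |-4|·3^3 + |-1|·3^4
  = 1 + 0 + 36 + 108 + 81 = 226.
This bounds M(r) := max_{|z|=r} |p(z)| from above; equality holds iff all terms c_k z^k can be made to align in phase at a single z on |z|=r.
Part (b). At z = 3 (real, on the circle |z| = r):
  p(3) = (-1)·3^0 + (0)·3^1 + (-4)·3^2 + (-4)·3^3 + (-1)·3^4 = -226.
  |p(3)| = 226.
Since all nonzero coefficients share the same sign, |p(3)| = 226 = M_tri(3); the triangle bound is attained at z = 3, so in fact M(r) = 226.

M_tri(3) = 226; |p(3)| = 226; equality at z=3: yes.


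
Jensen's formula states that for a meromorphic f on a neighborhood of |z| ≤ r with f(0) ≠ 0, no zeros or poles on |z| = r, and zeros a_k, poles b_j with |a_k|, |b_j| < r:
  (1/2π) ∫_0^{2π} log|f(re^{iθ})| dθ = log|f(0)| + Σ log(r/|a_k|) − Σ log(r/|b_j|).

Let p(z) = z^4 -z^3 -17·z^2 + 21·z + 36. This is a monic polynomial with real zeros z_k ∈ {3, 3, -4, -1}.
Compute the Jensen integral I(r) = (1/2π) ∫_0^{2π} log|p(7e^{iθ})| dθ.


Zeros: -4, -1, 3, 3; r = 7.
Inside |z| < r: -4, -1, 3, 3. Outside (|z| ≥ r): ∅.
p(0) = 36, so log|p(0)| = log(36) = 3.5835.
Apply Jensen: I(r) = log|p(0)| + Σ_k log(r/|z_k|), summed over zeros inside |z| < r.
  log(r/|z_k|) for z_k = 3: log(7/3) = 0.8473
  log(r/|z_k|) for z_k = 3: log(7/3) = 0.8473
  log(r/|z_k|) for z_k = -4: log(7/4) = 0.5596
  log(r/|z_k|) for z_k = -1: log(7/1) = 1.9459
Sum over inside zeros: 4.2001.
I(r) = log|p(0)| + (inside sum) = 3.5835 + 4.2001 = 7.7836.
Closed form (all zeros inside, monic): I(r) = n·log(r) = 4·log(7) = 7.7836. ✓

I(r) ≈ 7.7836.


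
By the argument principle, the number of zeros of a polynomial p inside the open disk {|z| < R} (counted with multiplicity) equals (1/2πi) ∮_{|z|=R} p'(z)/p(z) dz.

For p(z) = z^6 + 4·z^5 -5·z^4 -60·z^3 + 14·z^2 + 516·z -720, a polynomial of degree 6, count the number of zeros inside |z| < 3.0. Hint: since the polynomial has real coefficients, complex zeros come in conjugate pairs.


The zeros of p are: -4, (-3 + 3i), (-3 - 3i), 2, (2 + 1i), (2 - 1i).
Their magnitudes are: 4, 4.243, 4.243, 2, 2.236, 2.236.
Zeros with |z| < R = 3.0: 2, (2 + 1i), (2 - 1i).
Count = 3.
By the argument principle, (1/2πi) ∮_{|z|=R} p'(z)/p(z) dz equals exactly this count.

Number of zeros inside |z| < 3.0: 3.


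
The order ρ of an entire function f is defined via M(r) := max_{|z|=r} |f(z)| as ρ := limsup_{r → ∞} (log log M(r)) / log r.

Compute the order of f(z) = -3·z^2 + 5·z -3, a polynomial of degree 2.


|f(z)| ≤ Σ|c_k|·r^k = O(r^2) as r → ∞. Polynomial growth is O(e^{r^ε}) for every ε > 0 (since r^2/e^{r^ε} → 0), so ρ ≤ ε for all ε > 0, i.e. ρ = 0. Every nonconstant polynomial has order 0.
Therefore ρ = 0.

Order ρ = 0.


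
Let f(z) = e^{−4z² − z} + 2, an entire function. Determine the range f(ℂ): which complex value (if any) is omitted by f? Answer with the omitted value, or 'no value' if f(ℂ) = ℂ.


Little Picard bounds the complement of f(ℂ) to at most one point.
The exponent g(z) = −4z² − z is a nonconstant polynomial, hence surjective onto ℂ. So e^{g(z)} takes every value in {e^w : w ∈ ℂ} = ℂ ∖ {0}. Adding 2 shifts the range to ℂ ∖ {2}. f omits exactly 2.

Omitted value: 2.


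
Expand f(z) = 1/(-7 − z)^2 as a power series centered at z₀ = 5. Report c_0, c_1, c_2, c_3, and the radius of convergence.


Let w = z − z₀, so z = z₀ + w.
Then -7 − z = -7 − (z₀ + w) = (-7 − z₀) − w = -12 − w.
f(z) = 1/(-12 − w)^2 = (1/(-12)^2) · (1 − w/(-12))^{−2}.
By the binomial series (1−u)^{−2} = Σ_{n≥0} C(n+1, 1) u^n for |u|<1, with u = w/(-12):
  c_n = C(n+1, 1) / (-12)^(n+2).
  c_0 = 1/(-12)^2 = 1/144.
  c_1 = 2/(-12)^3 = -1/864.
  c_2 = 3/(-12)^4 = 1/6912.
  c_3 = 4/(-12)^5 = -1/62208.
The series is valid for |w/d| < 1, i.e. |z − z₀| < |d|.
Radius of convergence: R = |-7 − z₀| = |-12| = 12 (distance from z₀ to the singularity z = -7).

c_0 = 1/144, c_1 = -1/864, c_2 = 1/6912, c_3 = -1/62208; R = 12.


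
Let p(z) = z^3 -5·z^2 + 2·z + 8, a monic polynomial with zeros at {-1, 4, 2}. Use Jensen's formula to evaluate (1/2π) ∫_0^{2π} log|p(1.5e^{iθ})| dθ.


Zeros: -1, 2, 4; r = 1.5.
Inside |z| < r: -1. Outside (|z| ≥ r): 2, 4.
p(0) = 8, so log|p(0)| = log(8) = 2.0794.
Apply Jensen: I(r) = log|p(0)| + Σ_k log(r/|z_k|), summed over zeros inside |z| < r.
  log(r/|z_k|) for z_k = -1: log(1.5/1) = 0.4055
  Outside zeros (2, 4) contribute nothing to the Jensen sum.
Sum over inside zeros: 0.4055.
I(r) = log|p(0)| + (inside sum) = 2.0794 + 0.4055 = 2.4849.
Note: since some zeros are outside |z| ≤ r, the simplified n·log(r) form does NOT apply — only the inside zeros contribute.

I(r) ≈ 2.4849.


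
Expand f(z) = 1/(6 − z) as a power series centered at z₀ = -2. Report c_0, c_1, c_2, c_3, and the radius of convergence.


Let w = z − z₀, so z = z₀ + w.
Then 6 − z = 6 − (z₀ + w) = (6 − z₀) − w = 8 − w.
f(z) = 1/(8 − w) = (1/(8)) · 1/(1 − w/(8)) = Σ_{n≥0} w^n / (8)^(n+1).
So c_n = 1/(8)^(n+1):
  c_0 = 1/(8)^1 = 1/8.
  c_1 = 1/(8)^2 = 1/64.
  c_2 = 1/(8)^3 = 1/512.
  c_3 = 1/(8)^4 = 1/4096.
The series is valid for |w/d| < 1, i.e. |z − z₀| < |d|.
Radius of convergence: R = |6 − z₀| = |8| = 8 (distance from z₀ to the singularity z = 6).

c_0 = 1/8, c_1 = 1/64, c_2 = 1/512, c_3 = 1/4096; R = 8.


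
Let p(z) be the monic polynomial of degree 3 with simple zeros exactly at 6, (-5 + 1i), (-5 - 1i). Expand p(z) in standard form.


The polynomial is p(z) = ∏_{α ∈ S} (z − α), where S = {6, (-5 + 1i), (-5 - 1i)}.
Expanding the product yields: p(z) = z^3 + 4·z^2 -34·z -156.
Note conjugate pairs combine to real quadratics: (z − (-5+1i))(z − (-5−1i)) = z² + 10z + 26.
The resulting polynomial has degree 3 and real coefficients as required.

p(z) = z^3 + 4·z^2 -34·z -156.


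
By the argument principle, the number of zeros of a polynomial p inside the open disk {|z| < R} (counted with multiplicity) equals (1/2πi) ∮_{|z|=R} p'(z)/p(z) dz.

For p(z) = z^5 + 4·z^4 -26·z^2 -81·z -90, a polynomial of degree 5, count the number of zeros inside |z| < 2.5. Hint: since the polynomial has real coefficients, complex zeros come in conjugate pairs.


The zeros of p are: 3, -2, -3, (-1 + 2i), (-1 - 2i).
Their magnitudes are: 3, 2, 3, 2.236, 2.236.
Zeros with |z| < R = 2.5: -2, (-1 + 2i), (-1 - 2i).
Count = 3.
By the argument principle, (1/2πi) ∮_{|z|=R} p'(z)/p(z) dz equals exactly this count.

Number of zeros inside |z| < 2.5: 3.


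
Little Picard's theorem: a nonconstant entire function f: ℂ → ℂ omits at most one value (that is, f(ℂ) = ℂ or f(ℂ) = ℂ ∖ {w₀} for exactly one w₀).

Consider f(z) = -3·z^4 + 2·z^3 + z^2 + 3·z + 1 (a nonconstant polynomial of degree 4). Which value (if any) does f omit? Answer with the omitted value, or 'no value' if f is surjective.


Little Picard bounds the complement of f(ℂ) to at most one point.
For every w ∈ ℂ, the equation p(z) − w = 0 is a nonconstant polynomial in z and hence has at least one root by the fundamental theorem of algebra. So p is surjective onto ℂ, omitting no value.

Omitted value: no value.


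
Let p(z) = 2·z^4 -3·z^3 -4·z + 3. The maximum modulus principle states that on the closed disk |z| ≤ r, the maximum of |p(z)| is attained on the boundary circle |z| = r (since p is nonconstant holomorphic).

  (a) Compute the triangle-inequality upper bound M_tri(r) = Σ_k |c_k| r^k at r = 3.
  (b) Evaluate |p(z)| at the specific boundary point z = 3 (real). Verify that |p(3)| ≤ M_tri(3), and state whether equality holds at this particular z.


Coefficients: c_0 = 3, c_1 = -4, c_2 = 0, c_3 = -3, c_4 = 2. Radius r = 3.
Part (a). Triangle bound: M_tri(r) = Σ_k |c_k| r^k
  = |3|·3^0 + |-4|·3^1 + |0|·3^2 + |-3|·3^3 + |2|·3^4
  = 3 + 12 + 0 + 81 + 162 = 258.
This bounds M(r) := max_{|z|=r} |p(z)| from above; equality holds iff all terms c_k z^k can be made to align in phase at a single z on |z|=r.
Part (b). At z = 3 (real, on the circle |z| = r):
  p(3) = (3)·3^0 + (-4)·3^1 + (0)·3^2 + (-3)·3^3 + (2)·3^4 = 72.
  |p(3)| = 72.
Check: |p(3)| = 72 ≤ 258 = M_tri(3). ✓ Equality does not hold at z = 3 (the coefficients have mixed signs, so the terms do not all align in phase there).

M_tri(3) = 258; |p(3)| = 72; equality at z=3: no.


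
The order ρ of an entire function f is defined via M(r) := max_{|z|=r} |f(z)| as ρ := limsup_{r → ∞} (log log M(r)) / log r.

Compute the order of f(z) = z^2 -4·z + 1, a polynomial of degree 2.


|f(z)| ≤ Σ|c_k|·r^k = O(r^2) as r → ∞. Polynomial growth is O(e^{r^ε}) for every ε > 0 (since r^2/e^{r^ε} → 0), so ρ ≤ ε for all ε > 0, i.e. ρ = 0. Every nonconstant polynomial has order 0.
Therefore ρ = 0.

Order ρ = 0.


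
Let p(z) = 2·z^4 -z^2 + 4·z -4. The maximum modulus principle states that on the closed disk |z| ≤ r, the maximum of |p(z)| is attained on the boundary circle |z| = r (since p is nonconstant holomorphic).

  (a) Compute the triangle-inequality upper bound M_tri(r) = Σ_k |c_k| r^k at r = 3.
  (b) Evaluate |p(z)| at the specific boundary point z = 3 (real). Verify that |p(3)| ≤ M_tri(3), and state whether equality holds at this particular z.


Coefficients: c_0 = -4, c_1 = 4, c_2 = -1, c_3 = 0, c_4 = 2. Radius r = 3.
Part (a). Triangle bound: M_tri(r) = Σ_k |c_k| r^k
  = |-4|·3^0 + |4|·3^1 + |-1|·3^2 + |0|·3^3 + |2|·3^4
  = 4 + 12 + 9 + 0 + 162 = 187.
This bounds M(r) := max_{|z|=r} |p(z)| from above; equality holds iff all terms c_k z^k can be made to align in phase at a single z on |z|=r.
Part (b). At z = 3 (real, on the circle |z| = r):
  p(3) = (-4)·3^0 + (4)·3^1 + (-1)·3^2 + (0)·3^3 + (2)·3^4 = 161.
  |p(3)| = 161.
Check: |p(3)| = 161 ≤ 187 = M_tri(3). ✓ Equality does not hold at z = 3 (the coefficients have mixed signs, so the terms do not all align in phase there).

M_tri(3) = 187; |p(3)| = 161; equality at z=3: no.


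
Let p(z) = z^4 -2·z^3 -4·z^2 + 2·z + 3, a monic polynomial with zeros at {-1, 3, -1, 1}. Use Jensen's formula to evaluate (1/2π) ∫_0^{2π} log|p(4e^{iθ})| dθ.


Zeros: -1, -1, 1, 3; r = 4.
Inside |z| < r: -1, -1, 1, 3. Outside (|z| ≥ r): ∅.
p(0) = 3, so log|p(0)| = log(3) = 1.0986.
Apply Jensen: I(r) = log|p(0)| + Σ_k log(r/|z_k|), summed over zeros inside |z| < r.
  log(r/|z_k|) for z_k = -1: log(4/1) = 1.3863
  log(r/|z_k|) for z_k = 3: log(4/3) = 0.2877
  log(r/|z_k|) for z_k = -1: log(4/1) = 1.3863
  log(r/|z_k|) for z_k = 1: log(4/1) = 1.3863
Sum over inside zeros: 4.4466.
I(r) = log|p(0)| + (inside sum) = 1.0986 + 4.4466 = 5.5452.
Closed form (all zeros inside, monic): I(r) = n·log(r) = 4·log(4) = 5.5452. ✓

I(r) ≈ 5.5452.


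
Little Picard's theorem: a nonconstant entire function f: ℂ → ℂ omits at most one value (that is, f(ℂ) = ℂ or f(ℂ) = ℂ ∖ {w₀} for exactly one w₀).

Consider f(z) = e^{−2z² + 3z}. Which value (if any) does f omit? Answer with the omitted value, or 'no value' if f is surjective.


Little Picard bounds the complement of f(ℂ) to at most one point.
The exponent g(z) = −2z² + 3z is a nonconstant polynomial, hence surjective onto ℂ. So e^{g(z)} takes every value in {e^w : w ∈ ℂ} = ℂ ∖ {0}. Adding 0 shifts the range to ℂ ∖ {0}. f omits exactly 0.

Omitted value: 0.


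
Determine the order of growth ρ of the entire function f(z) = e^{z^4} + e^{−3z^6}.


Each summand is entire of order 4 and 6 respectively (as in the single-exponential case). The order of a sum is at most the max of the orders, so ρ ≤ 6. For the lower bound: on |z|=r choose arg z so that -3z^6 is real positive; then |e^{-3z^6}| = e^{3r^6} while |e^{1z^4}| ≤ e^{1r^4} = o(e^{3r^6}). So |f| ≥ e^{3r^6}(1 − o(1)) and ρ ≥ 6. Hence ρ = max(4, 6) = 6.
Therefore ρ = 6.

Order ρ = 6.


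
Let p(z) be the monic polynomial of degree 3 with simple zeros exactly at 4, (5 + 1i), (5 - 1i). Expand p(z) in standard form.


The polynomial is p(z) = ∏_{α ∈ S} (z − α), where S = {4, (5 + 1i), (5 - 1i)}.
Expanding the product yields: p(z) = z^3 -14·z^2 + 66·z -104.
Note conjugate pairs combine to real quadratics: (z − (5+1i))(z − (5−1i)) = z² − 10z + 26.
The resulting polynomial has degree 3 and real coefficients as required.

p(z) = z^3 -14·z^2 + 66·z -104.


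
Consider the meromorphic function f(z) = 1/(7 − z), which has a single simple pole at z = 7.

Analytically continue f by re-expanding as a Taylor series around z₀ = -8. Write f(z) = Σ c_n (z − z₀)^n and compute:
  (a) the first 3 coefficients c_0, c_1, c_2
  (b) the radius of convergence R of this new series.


Let w = z − z₀, so z = z₀ + w.
Then 7 − z = 7 − (z₀ + w) = (7 − z₀) − w = 15 − w.
f(z) = 1/(15 − w) = (1/(15)) · 1/(1 − w/(15)) = Σ_{n≥0} w^n / (15)^(n+1).
So c_n = 1/(15)^(n+1):
  c_0 = 1/(15)^1 = 1/15.
  c_1 = 1/(15)^2 = 1/225.
  c_2 = 1/(15)^3 = 1/3375.
The series is valid for |w/d| < 1, i.e. |z − z₀| < |d|.
Radius of convergence: R = |7 − z₀| = |15| = 15 (distance from z₀ to the singularity z = 7).

c_0 = 1/15, c_1 = 1/225, c_2 = 1/3375; R = 15.


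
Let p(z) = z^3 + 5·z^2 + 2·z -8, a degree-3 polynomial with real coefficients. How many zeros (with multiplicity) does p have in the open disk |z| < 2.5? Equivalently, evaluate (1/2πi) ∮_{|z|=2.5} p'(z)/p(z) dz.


The zeros of p are: -2, 1, -4.
Their magnitudes are: 2, 1, 4.
Zeros with |z| < R = 2.5: -2, 1.
Count = 2.
By the argument principle, (1/2πi) ∮_{|z|=R} p'(z)/p(z) dz equals exactly this count.

Number of zeros inside |z| < 2.5: 2.


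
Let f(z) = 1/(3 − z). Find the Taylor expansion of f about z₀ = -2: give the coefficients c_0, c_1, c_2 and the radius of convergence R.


Let w = z − z₀, so z = z₀ + w.
Then 3 − z = 3 − (z₀ + w) = (3 − z₀) − w = 5 − w.
f(z) = 1/(5 − w) = (1/(5)) · 1/(1 − w/(5)) = Σ_{n≥0} w^n / (5)^(n+1).
So c_n = 1/(5)^(n+1):
  c_0 = 1/(5)^1 = 1/5.
  c_1 = 1/(5)^2 = 1/25.
  c_2 = 1/(5)^3 = 1/125.
The series is valid for |w/d| < 1, i.e. |z − z₀| < |d|.
Radius of convergence: R = |3 − z₀| = |5| = 5 (distance from z₀ to the singularity z = 3).

c_0 = 1/5, c_1 = 1/25, c_2 = 1/125; R = 5.


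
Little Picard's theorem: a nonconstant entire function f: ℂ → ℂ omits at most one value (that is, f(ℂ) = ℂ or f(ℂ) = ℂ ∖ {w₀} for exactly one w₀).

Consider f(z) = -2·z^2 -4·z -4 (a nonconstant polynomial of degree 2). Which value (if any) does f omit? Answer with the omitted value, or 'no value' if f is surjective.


Little Picard bounds the complement of f(ℂ) to at most one point.
For every w ∈ ℂ, the equation p(z) − w = 0 is a nonconstant polynomial in z and hence has at least one root by the fundamental theorem of algebra. So p is surjective onto ℂ, omitting no value.

Omitted value: no value.


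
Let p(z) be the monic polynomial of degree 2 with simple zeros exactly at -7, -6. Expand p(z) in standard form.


The polynomial is p(z) = ∏_{α ∈ S} (z − α), where S = {-7, -6}.
Expanding the product yields: p(z) = z^2 + 13·z + 42.
The resulting polynomial has degree 2 and real coefficients as required.

p(z) = z^2 + 13·z + 42.


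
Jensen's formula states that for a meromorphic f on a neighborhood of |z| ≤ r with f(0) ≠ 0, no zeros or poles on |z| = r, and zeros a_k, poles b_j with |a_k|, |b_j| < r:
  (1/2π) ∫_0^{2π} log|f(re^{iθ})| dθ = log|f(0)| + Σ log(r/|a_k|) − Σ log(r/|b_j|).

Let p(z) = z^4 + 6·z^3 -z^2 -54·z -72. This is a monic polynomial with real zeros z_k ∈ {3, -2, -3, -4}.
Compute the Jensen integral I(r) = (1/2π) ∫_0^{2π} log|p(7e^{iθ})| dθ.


Zeros: -4, -3, -2, 3; r = 7.
Inside |z| < r: -4, -3, -2, 3. Outside (|z| ≥ r): ∅.
p(0) = -72, so log|p(0)| = log(72) = 4.2767.
Apply Jensen: I(r) = log|p(0)| + Σ_k log(r/|z_k|), summed over zeros inside |z| < r.
  log(r/|z_k|) for z_k = 3: log(7/3) = 0.8473
  log(r/|z_k|) for z_k = -2: log(7/2) = 1.2528
  log(r/|z_k|) for z_k = -3: log(7/3) = 0.8473
  log(r/|z_k|) for z_k = -4: log(7/4) = 0.5596
Sum over inside zeros: 3.5070.
I(r) = log|p(0)| + (inside sum) = 4.2767 + 3.5070 = 7.7836.
Closed form (all zeros inside, monic): I(r) = n·log(r) = 4·log(7) = 7.7836. ✓

I(r) ≈ 7.7836.


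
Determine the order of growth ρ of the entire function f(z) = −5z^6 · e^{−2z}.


M(r) = max_{|z|=r} |-5|·|z|^6·|e^{−2z}| = 5·r^6 · e^{2r^1} (the factors attain their maxima compatibly on |z|=r). Then log M(r) = log 5 + 6·log r + 2r^1, dominated by the last term, so log log M(r) ~ 1·log r. The polynomial factor -5z^6 contributes only a log r term and does not affect the order. ρ = 1.
Therefore ρ = 1.

Order ρ = 1.


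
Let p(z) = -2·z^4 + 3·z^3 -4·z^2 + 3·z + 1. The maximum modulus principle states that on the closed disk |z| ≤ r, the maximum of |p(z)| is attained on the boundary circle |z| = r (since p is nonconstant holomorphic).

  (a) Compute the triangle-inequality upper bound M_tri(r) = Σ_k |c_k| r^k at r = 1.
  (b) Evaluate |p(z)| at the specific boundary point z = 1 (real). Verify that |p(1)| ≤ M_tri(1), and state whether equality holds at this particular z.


Coefficients: c_0 = 1, c_1 = 3, c_2 = -4, c_3 = 3, c_4 = -2. Radius r = 1.
Part (a). Triangle bound: M_tri(r) = Σ_k |c_k| r^k
  = |1|·1^0 + |3|·1^1 + |-4|·1^2 + |3|·1^3 + |-2|·1^4
  = 1 + 3 + 4 + 3 + 2 = 13.
This bounds M(r) := max_{|z|=r} |p(z)| from above; equality holds iff all terms c_k z^k can be made to align in phase at a single z on |z|=r.
Part (b). At z = 1 (real, on the circle |z| = r):
  p(1) = (1)·1^0 + (3)·1^1 + (-4)·1^2 + (3)·1^3 + (-2)·1^4 = 1.
  |p(1)| = 1.
Check: |p(1)| = 1 ≤ 13 = M_tri(1). ✓ Equality does not hold at z = 1 (the coefficients have mixed signs, so the terms do not all align in phase there).

M_tri(1) = 13; |p(1)| = 1; equality at z=1: no.


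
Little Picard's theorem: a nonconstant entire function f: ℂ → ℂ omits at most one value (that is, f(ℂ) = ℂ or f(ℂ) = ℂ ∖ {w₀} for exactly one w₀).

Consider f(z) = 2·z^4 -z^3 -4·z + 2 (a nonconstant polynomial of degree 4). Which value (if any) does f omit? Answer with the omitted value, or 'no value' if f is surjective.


Little Picard bounds the complement of f(ℂ) to at most one point.
For every w ∈ ℂ, the equation p(z) − w = 0 is a nonconstant polynomial in z and hence has at least one root by the fundamental theorem of algebra. So p is surjective onto ℂ, omitting no value.

Omitted value: no value.


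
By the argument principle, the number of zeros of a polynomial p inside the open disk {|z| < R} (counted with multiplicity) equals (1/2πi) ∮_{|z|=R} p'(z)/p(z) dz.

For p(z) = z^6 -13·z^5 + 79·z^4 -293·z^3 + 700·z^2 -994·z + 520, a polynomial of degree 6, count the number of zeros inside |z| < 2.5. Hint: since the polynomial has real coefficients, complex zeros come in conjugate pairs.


The zeros of p are: 1, (3 + 2i), (3 - 2i), (1 + 3i), (1 - 3i), 4.
Their magnitudes are: 1, 3.606, 3.606, 3.162, 3.162, 4.
Zeros with |z| < R = 2.5: 1.
Count = 1.
By the argument principle, (1/2πi) ∮_{|z|=R} p'(z)/p(z) dz equals exactly this count.

Number of zeros inside |z| < 2.5: 1.


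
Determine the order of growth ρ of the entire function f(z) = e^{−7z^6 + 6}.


|e^{−7z^6 + 6}| = e^{Re(-7·z^6) + 6} ≤ e^{7|z|^6 + 6} = e^{7r^6 + 6} on |z| = r, so ρ ≤ 6. Choosing z on |z|=r so that -7·z^6 is real positive (always possible by picking arg z appropriately) gives |f(z)| = e^{7r^6 + 6}, matching the bound. The additive constant 6 does not affect log log M(r) ~ 6·log r. Hence ρ = 6.
Therefore ρ = 6.

Order ρ = 6.


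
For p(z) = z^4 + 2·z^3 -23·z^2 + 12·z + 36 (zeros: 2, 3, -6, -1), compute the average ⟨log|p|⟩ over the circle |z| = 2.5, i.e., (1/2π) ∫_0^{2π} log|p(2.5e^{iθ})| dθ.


Zeros: -6, -1, 2, 3; r = 2.5.
Inside |z| < r: -1, 2. Outside (|z| ≥ r): -6, 3.
p(0) = 36, so log|p(0)| = log(36) = 3.5835.
Apply Jensen: I(r) = log|p(0)| + Σ_k log(r/|z_k|), summed over zeros inside |z| < r.
  log(r/|z_k|) for z_k = 2: log(2.5/2) = 0.2231
  log(r/|z_k|) for z_k = -1: log(2.5/1) = 0.9163
  Outside zeros (-6, 3) contribute nothing to the Jensen sum.
Sum over inside zeros: 1.1394.
I(r) = log|p(0)| + (inside sum) = 3.5835 + 1.1394 = 4.7230.
Note: since some zeros are outside |z| ≤ r, the simplified n·log(r) form does NOT apply — only the inside zeros contribute.

I(r) ≈ 4.7230.


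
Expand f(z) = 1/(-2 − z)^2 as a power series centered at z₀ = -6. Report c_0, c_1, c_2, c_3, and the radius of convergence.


Let w = z − z₀, so z = z₀ + w.
Then -2 − z = -2 − (z₀ + w) = (-2 − z₀) − w = 4 − w.
f(z) = 1/(4 − w)^2 = (1/(4)^2) · (1 − w/(4))^{−2}.
By the binomial series (1−u)^{−2} = Σ_{n≥0} C(n+1, 1) u^n for |u|<1, with u = w/(4):
  c_n = C(n+1, 1) / (4)^(n+2).
  c_0 = 1/(4)^2 = 1/16.
  c_1 = 2/(4)^3 = 1/32.
  c_2 = 3/(4)^4 = 3/256.
  c_3 = 4/(4)^5 = 1/256.
The series is valid for |w/d| < 1, i.e. |z − z₀| < |d|.
Radius of convergence: R = |-2 − z₀| = |4| = 4 (distance from z₀ to the singularity z = -2).

c_0 = 1/16, c_1 = 1/32, c_2 = 3/256, c_3 = 1/256; R = 4.


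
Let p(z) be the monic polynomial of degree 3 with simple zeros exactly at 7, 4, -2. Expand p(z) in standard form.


The polynomial is p(z) = ∏_{α ∈ S} (z − α), where S = {7, 4, -2}.
Expanding the product yields: p(z) = z^3 -9·z^2 + 6·z + 56.
The resulting polynomial has degree 3 and real coefficients as required.

p(z) = z^3 -9·z^2 + 6·z + 56.


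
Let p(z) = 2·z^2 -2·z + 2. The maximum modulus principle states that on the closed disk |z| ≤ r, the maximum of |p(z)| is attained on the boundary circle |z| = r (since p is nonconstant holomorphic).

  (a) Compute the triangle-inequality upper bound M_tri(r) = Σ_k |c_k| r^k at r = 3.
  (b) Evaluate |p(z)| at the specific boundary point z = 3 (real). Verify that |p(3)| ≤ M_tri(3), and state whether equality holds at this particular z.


Coefficients: c_0 = 2, c_1 = -2, c_2 = 2. Radius r = 3.
Part (a). Triangle bound: M_tri(r) = Σ_k |c_k| r^k
  = |2|·3^0 + |-2|·3^1 + |2|·3^2
  = 2 + 6 + 18 = 26.
This bounds M(r) := max_{|z|=r} |p(z)| from above; equality holds iff all terms c_k z^k can be made to align in phase at a single z on |z|=r.
Part (b). At z = 3 (real, on the circle |z| = r):
  p(3) = (2)·3^0 + (-2)·3^1 + (2)·3^2 = 14.
  |p(3)| = 14.
Check: |p(3)| = 14 ≤ 26 = M_tri(3). ✓ Equality does not hold at z = 3 (the coefficients have mixed signs, so the terms do not all align in phase there).

M_tri(3) = 26; |p(3)| = 14; equality at z=3: no.


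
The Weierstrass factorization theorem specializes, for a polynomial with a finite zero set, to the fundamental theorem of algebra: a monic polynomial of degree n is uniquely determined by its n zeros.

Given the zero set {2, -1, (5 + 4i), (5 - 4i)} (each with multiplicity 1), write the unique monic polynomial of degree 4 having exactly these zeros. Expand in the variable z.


The polynomial is p(z) = ∏_{α ∈ S} (z − α), where S = {2, -1, (5 + 4i), (5 - 4i)}.
Expanding the product yields: p(z) = z^4 -11·z^3 + 49·z^2 -21·z -82.
Note conjugate pairs combine to real quadratics: (z − (5+4i))(z − (5−4i)) = z² − 10z + 41.
The resulting polynomial has degree 4 and real coefficients as required.

p(z) = z^4 -11·z^3 + 49·z^2 -21·z -82.


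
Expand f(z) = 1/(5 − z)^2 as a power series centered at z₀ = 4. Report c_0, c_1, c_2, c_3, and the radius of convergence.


Let w = z − z₀, so z = z₀ + w.
Then 5 − z = 5 − (z₀ + w) = (5 − z₀) − w = 1 − w.
f(z) = 1/(1 − w)^2 = (1/(1)^2) · (1 − w/(1))^{−2}.
By the binomial series (1−u)^{−2} = Σ_{n≥0} C(n+1, 1) u^n for |u|<1, with u = w/(1):
  c_n = C(n+1, 1) / (1)^(n+2).
  c_0 = 1/(1)^2 = 1.
  c_1 = 2/(1)^3 = 2.
  c_2 = 3/(1)^4 = 3.
  c_3 = 4/(1)^5 = 4.
The series is valid for |w/d| < 1, i.e. |z − z₀| < |d|.
Radius of convergence: R = |5 − z₀| = |1| = 1 (distance from z₀ to the singularity z = 5).

c_0 = 1, c_1 = 2, c_2 = 3, c_3 = 4; R = 1.


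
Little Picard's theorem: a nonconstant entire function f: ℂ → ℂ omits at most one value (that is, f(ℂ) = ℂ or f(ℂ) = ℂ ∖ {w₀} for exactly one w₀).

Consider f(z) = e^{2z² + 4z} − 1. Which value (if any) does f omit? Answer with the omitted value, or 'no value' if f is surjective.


Little Picard bounds the complement of f(ℂ) to at most one point.
The exponent g(z) = 2z² + 4z is a nonconstant polynomial, hence surjective onto ℂ. So e^{g(z)} takes every value in {e^w : w ∈ ℂ} = ℂ ∖ {0}. Adding -1 shifts the range to ℂ ∖ {-1}. f omits exactly -1.

Omitted value: -1.


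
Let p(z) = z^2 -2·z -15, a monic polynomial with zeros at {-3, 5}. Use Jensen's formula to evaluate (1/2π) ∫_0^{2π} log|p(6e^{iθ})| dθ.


Zeros: -3, 5; r = 6.
Inside |z| < r: -3, 5. Outside (|z| ≥ r): ∅.
p(0) = -15, so log|p(0)| = log(15) = 2.7081.
Apply Jensen: I(r) = log|p(0)| + Σ_k log(r/|z_k|), summed over zeros inside |z| < r.
  log(r/|z_k|) for z_k = -3: log(6/3) = 0.6931
  log(r/|z_k|) for z_k = 5: log(6/5) = 0.1823
Sum over inside zeros: 0.8755.
I(r) = log|p(0)| + (inside sum) = 2.7081 + 0.8755 = 3.5835.
Closed form (all zeros inside, monic): I(r) = n·log(r) = 2·log(6) = 3.5835. ✓

I(r) ≈ 3.5835.


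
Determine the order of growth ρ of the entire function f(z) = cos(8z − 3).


cos(w) is a linear combination of e^{iw} and e^{−iw} (or e^w, e^{−w} in the hyperbolic case), so |cos(w)| ≤ e^{|w|}. With w = 8z − 3, |w| ≤ 8|z| + 3 = 8r + 3 on |z| = r, giving M(r) ≤ e^{8r + 3}, so ρ ≤ 1. On a suitable ray (z = it for sin/cos; z = t for sinh/cosh, t real → ∞), |cos(8z − 3)| grows like e^{8|t|}/2, so ρ ≥ 1. Hence ρ = 1.
Therefore ρ = 1.

Order ρ = 1.


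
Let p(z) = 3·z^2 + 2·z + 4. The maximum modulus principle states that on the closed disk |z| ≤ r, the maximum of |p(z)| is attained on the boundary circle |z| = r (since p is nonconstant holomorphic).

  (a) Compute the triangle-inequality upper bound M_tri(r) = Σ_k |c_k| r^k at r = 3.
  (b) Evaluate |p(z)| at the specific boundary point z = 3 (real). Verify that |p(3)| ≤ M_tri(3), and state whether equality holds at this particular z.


Coefficients: c_0 = 4, c_1 = 2, c_2 = 3. Radius r = 3.
Part (a). Triangle bound: M_tri(r) = Σ_k |c_k| r^k
  = |4|·3^0 + |2|·3^1 + |3|·3^2
  = 4 + 6 + 27 = 37.
This bounds M(r) := max_{|z|=r} |p(z)| from above; equality holds iff all terms c_k z^k can be made to align in phase at a single z on |z|=r.
Part (b). At z = 3 (real, on the circle |z| = r):
  p(3) = (4)·3^0 + (2)·3^1 + (3)·3^2 = 37.
  |p(3)| = 37.
Since all nonzero coefficients share the same sign, |p(3)| = 37 = M_tri(3); the triangle bound is attained at z = 3, so in fact M(r) = 37.

M_tri(3) = 37; |p(3)| = 37; equality at z=3: yes.


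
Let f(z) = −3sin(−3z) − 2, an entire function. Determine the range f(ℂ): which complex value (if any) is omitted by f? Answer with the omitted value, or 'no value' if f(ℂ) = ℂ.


Little Picard bounds the complement of f(ℂ) to at most one point.
sin is entire and surjective onto ℂ: for every w ∈ ℂ, sin(ζ) = w has a solution ζ ∈ ℂ (e.g., via the complex inverse arcsin). With ζ = −3z this gives z = ζ/(-3). Then -3·sin(−3z) takes every value in -3·ℂ = ℂ, and adding -2 is a bijection of ℂ. So f is surjective and omits no value. (Note: only on the real line is sin bounded by [−1, 1].)

Omitted value: no value.
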